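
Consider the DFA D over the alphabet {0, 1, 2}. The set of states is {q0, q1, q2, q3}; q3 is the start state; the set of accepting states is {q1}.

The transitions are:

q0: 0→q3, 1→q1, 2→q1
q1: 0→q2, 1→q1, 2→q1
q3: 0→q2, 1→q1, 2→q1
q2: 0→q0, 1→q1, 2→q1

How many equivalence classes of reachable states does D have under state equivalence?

Every state is reachable, so we keep all 4.
Start with accepting vs non-accepting: {q1} | {q0,q2,q3}.
No further refinement is possible. Final partition (2 blocks): {q1} | {q0,q2,q3}.

2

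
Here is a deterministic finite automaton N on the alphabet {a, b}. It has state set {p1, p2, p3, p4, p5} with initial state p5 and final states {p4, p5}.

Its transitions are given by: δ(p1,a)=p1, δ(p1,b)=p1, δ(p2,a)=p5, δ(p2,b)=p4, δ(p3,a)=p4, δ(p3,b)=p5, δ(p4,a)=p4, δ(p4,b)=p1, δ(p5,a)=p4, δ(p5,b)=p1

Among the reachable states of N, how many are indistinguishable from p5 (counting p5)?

2

Reachable states from the start: {p1,p4,p5}. Unreachable: {p2,p3} — drop them.
P0 = {p4,p5} | {p1}.
The partition is now stable with 2 blocks: {p4,p5} | {p1}.
The equivalence class containing p5 is {p4,p5}, of size 2.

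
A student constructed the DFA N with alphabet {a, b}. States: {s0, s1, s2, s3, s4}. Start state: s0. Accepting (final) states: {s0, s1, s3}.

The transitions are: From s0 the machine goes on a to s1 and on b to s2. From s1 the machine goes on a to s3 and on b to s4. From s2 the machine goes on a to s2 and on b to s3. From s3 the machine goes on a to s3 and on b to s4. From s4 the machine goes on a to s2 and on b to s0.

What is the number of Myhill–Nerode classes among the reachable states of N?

Start with accepting vs non-accepting: {s0,s1,s3} | {s2,s4}.
Stable partition: {s0,s1,s3} | {s2,s4} — 2 equivalence classes.

2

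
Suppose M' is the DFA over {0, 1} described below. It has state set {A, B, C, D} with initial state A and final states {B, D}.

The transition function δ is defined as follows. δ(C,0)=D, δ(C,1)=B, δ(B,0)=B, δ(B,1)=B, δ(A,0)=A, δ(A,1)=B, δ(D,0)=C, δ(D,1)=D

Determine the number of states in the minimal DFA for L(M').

2

First remove the unreachable states {C,D}; 2 states remain.
Start with accepting vs non-accepting: {B} | {A}.
The partition is now stable with 2 blocks: {B} | {A}.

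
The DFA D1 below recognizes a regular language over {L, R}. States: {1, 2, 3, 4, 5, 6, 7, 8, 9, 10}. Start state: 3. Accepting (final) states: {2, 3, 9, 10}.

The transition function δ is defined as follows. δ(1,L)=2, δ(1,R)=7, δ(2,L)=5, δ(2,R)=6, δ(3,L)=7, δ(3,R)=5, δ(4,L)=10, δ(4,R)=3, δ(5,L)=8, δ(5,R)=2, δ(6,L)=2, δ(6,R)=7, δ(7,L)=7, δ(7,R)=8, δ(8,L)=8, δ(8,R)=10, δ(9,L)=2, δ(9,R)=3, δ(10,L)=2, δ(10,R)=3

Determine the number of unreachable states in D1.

BFS from 3 reaches {2, 3, 5, 6, 7, 8, 10}; the 3 state(s) 1, 4, 9 are never visited.

3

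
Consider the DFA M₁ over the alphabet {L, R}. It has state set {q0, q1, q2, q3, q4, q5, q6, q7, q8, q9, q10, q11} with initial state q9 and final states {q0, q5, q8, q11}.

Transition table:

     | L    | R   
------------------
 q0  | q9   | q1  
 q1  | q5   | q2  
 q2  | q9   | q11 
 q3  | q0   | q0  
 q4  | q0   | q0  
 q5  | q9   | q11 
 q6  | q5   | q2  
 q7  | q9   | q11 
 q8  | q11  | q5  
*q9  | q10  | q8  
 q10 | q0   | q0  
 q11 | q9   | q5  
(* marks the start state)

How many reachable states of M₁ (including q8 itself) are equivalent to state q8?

1

Reachable states from the start: {q0,q1,q2,q5,q8,q9,q10,q11}. Unreachable: {q3,q4,q6,q7} — drop them.
Start with accepting vs non-accepting: {q0,q5,q8,q11} | {q1,q2,q9,q10}.
On input L, block {q0,q5,q8,q11} splits into {q0,q5,q11} and {q8}.
Refine {q0,q5,q11} on symbol R: members go to different blocks, giving {q5,q11} and {q0}.
Split {q1,q2,q9,q10} by δ(·,L) → {q2,q9} and {q1} and {q10}.
Split {q2,q9} by δ(·,L) → {q2} and {q9}.
Stable partition: {q5,q11} | {q2} | {q8} | {q0} | {q1} | {q10} | {q9} — 7 equivalence classes.
State q8 belongs to the block {q8}, which has 1 states.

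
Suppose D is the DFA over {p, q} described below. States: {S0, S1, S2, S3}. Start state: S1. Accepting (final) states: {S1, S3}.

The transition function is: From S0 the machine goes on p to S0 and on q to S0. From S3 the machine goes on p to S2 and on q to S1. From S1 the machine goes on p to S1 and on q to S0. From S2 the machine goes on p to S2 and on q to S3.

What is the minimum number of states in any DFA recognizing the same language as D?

First remove the unreachable states {S2,S3}; 2 states remain.
Initial partition by acceptance: {S1} | {S0}.
The partition is now stable with 2 blocks: {S1} | {S0}.

2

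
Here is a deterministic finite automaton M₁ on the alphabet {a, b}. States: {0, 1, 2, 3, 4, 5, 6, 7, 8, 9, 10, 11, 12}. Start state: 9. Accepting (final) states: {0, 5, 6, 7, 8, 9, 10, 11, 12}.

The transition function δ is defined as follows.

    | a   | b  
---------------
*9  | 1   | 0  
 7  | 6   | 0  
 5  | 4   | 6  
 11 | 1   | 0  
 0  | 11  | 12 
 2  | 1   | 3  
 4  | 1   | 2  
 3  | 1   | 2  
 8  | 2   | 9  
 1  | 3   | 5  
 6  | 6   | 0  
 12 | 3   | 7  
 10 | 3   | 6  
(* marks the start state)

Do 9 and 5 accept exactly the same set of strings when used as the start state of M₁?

Reachable states from the start: {0,1,2,3,4,5,6,7,9,11,12}. Unreachable: {8,10} — drop them.
Start with accepting vs non-accepting: {0,5,6,7,9,11,12} | {1,2,3,4}.
On input a, block {0,5,6,7,9,11,12} splits into {5,9,11,12} and {0,6,7}.
Refine {1,2,3,4} on symbol b: members go to different blocks, giving {2,3,4} and {1}.
On input a, block {5,9,11,12} splits into {5,12} and {9,11}.
Split {0,6,7} by δ(·,a) → {6,7} and {0}.
Stable partition: {5,12} | {2,3,4} | {6,7} | {1} | {9,11} | {0} — 6 equivalence classes.
9 and 5 end up in different blocks, so they are distinguishable. For instance, the string 'ab' is accepted from only 9.

No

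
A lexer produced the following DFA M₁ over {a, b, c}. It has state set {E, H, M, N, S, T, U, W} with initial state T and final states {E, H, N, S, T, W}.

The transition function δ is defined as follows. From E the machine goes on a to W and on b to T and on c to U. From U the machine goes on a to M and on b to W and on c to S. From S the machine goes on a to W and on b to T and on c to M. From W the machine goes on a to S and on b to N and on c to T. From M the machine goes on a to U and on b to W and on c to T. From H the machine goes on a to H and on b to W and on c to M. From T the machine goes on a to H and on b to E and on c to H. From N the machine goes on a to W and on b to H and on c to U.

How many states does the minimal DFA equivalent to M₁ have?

P0 = {E,H,N,S,T,W} | {M,U}.
Split {E,H,N,S,T,W} by δ(·,c) → {E,H,N,S} and {T,W}.
Split {E,H,N,S} by δ(·,a) → {E,N,S} and {H}.
Refine {E,N,S} on symbol b: members go to different blocks, giving {E,S} and {N}.
Refine {M,U} on symbol c: members go to different blocks, giving {M} and {U}.
Refine {E,S} on symbol c: members go to different blocks, giving {E} and {S}.
On input a, block {T,W} splits into {T} and {W}.
The partition is now stable with 8 blocks: {E} | {M} | {T} | {H} | {N} | {U} | {S} | {W}.

8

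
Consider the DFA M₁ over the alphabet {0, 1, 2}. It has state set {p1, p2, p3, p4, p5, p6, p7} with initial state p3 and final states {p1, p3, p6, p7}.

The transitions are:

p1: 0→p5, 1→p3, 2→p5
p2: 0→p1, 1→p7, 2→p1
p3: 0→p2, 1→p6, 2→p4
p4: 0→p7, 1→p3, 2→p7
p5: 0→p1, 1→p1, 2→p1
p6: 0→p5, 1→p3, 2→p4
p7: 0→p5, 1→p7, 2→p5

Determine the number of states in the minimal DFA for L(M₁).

2

All states are reachable from the start state.
P0 = {p1,p3,p6,p7} | {p2,p4,p5}.
No further refinement is possible. Final partition (2 blocks): {p1,p3,p6,p7} | {p2,p4,p5}.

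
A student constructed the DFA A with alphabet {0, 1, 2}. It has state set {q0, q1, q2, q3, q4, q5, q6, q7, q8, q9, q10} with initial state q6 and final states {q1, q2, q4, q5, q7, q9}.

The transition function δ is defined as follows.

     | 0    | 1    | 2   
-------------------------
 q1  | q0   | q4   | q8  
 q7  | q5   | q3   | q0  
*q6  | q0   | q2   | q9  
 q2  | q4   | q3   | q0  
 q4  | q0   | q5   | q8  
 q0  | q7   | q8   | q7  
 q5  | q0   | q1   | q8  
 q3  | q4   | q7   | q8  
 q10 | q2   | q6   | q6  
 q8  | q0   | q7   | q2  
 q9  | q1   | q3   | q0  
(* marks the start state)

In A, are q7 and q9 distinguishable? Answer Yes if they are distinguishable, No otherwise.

No

First remove the unreachable states {q10}; 10 states remain.
P0 = {q1,q2,q4,q5,q7,q9} | {q0,q3,q6,q8}.
Split {q1,q2,q4,q5,q7,q9} by δ(·,0) → {q1,q4,q5} and {q2,q7,q9}.
Refine {q0,q3,q6,q8} on symbol 0: members go to different blocks, giving {q6,q8} and {q0} and {q3}.
Stable partition: {q1,q4,q5} | {q6,q8} | {q2,q7,q9} | {q0} | {q3} — 5 equivalence classes.
q7 and q9 lie in the same block of the stable partition, so they are equivalent — no string distinguishes them.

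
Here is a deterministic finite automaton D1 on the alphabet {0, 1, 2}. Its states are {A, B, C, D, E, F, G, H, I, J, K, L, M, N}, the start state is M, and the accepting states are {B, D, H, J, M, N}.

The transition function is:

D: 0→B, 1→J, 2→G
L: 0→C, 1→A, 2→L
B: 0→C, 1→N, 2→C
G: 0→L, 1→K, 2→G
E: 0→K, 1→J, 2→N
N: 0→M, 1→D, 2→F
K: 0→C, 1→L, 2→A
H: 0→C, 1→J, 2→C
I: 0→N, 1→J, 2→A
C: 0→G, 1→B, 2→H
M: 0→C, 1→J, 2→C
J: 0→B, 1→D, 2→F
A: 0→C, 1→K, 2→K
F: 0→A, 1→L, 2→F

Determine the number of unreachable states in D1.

2

Starting at M and following transitions, the reachable set is {A, B, C, D, F, G, H, J, K, L, M, N}. That leaves E, I unreachable — 2 in total.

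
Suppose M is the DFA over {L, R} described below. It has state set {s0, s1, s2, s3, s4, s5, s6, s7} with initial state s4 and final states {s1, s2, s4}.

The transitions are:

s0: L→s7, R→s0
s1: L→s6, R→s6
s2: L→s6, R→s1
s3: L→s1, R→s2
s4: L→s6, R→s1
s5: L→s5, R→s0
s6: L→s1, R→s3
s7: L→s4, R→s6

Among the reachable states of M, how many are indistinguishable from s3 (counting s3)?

First remove the unreachable states {s0,s5,s7}; 5 states remain.
Initial partition by acceptance: {s1,s2,s4} | {s3,s6}.
Refine {s1,s2,s4} on symbol R: members go to different blocks, giving {s2,s4} and {s1}.
Split {s3,s6} by δ(·,R) → {s3} and {s6}.
Stable partition: {s2,s4} | {s3} | {s1} | {s6} — 4 equivalence classes.
The equivalence class containing s3 is {s3}, of size 1.

1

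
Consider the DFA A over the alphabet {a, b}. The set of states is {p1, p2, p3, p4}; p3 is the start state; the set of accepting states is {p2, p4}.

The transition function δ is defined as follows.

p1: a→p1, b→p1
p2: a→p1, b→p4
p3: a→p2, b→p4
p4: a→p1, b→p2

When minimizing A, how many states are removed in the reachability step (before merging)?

A breadth-first search from the start state visits every state.

0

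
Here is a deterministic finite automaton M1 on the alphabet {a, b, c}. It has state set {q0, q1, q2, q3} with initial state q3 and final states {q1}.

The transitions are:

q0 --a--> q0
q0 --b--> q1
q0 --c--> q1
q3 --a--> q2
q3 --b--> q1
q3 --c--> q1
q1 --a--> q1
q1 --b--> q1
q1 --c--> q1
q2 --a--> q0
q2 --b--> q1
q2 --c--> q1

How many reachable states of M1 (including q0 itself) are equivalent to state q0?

3

Every state is reachable, so we keep all 4.
Start with accepting vs non-accepting: {q1} | {q0,q2,q3}.
Stable partition: {q1} | {q0,q2,q3} — 2 equivalence classes.
The equivalence class containing q0 is {q0,q2,q3}, of size 3.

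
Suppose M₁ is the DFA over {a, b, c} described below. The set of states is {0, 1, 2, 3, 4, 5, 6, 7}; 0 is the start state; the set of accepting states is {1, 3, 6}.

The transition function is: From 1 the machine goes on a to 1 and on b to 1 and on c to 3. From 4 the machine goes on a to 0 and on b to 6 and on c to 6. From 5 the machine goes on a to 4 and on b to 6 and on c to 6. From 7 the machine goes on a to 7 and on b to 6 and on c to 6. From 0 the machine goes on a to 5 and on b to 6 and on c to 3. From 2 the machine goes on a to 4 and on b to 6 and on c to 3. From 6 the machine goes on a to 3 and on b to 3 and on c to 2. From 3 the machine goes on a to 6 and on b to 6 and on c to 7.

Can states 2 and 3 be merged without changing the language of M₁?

First remove the unreachable states {1}; 7 states remain.
P0 = {3,6} | {0,2,4,5,7}.
The partition is now stable with 2 blocks: {3,6} | {0,2,4,5,7}.
2 and 3 end up in different blocks, so they are distinguishable. For instance, the string 'ε' is accepted from only 3.

No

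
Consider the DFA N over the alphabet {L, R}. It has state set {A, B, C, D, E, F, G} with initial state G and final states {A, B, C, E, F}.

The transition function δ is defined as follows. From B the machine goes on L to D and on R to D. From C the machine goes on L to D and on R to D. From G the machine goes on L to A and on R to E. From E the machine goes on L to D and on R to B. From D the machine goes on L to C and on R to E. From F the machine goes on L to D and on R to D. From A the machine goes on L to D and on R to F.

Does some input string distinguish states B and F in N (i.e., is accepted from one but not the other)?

No

Start with accepting vs non-accepting: {A,B,C,E,F} | {D,G}.
Split {A,B,C,E,F} by δ(·,R) → {B,C,F} and {A,E}.
Refine {D,G} on symbol L: members go to different blocks, giving {D} and {G}.
No further refinement is possible. Final partition (4 blocks): {B,C,F} | {D} | {A,E} | {G}.
B and F lie in the same block of the stable partition, so they are equivalent — no string distinguishes them.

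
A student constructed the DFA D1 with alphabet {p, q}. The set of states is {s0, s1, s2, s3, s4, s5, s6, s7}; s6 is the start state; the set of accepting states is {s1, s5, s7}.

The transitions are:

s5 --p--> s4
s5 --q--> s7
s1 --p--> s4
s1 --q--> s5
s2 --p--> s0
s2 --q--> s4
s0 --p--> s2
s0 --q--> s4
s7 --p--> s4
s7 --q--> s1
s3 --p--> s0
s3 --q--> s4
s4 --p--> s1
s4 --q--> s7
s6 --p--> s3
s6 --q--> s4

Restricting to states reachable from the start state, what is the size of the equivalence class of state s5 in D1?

Start with accepting vs non-accepting: {s1,s5,s7} | {s0,s2,s3,s4,s6}.
Refine {s0,s2,s3,s4,s6} on symbol p: members go to different blocks, giving {s0,s2,s3,s6} and {s4}.
The partition is now stable with 3 blocks: {s1,s5,s7} | {s0,s2,s3,s6} | {s4}.
State s5 belongs to the block {s1,s5,s7}, which has 3 states.

3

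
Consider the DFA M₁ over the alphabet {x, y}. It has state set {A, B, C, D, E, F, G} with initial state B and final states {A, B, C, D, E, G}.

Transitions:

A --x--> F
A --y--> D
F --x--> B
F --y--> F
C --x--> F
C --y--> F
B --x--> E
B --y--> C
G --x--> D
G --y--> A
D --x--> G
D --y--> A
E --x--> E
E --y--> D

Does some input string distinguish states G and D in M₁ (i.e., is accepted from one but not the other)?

All states are reachable from the start state.
Initial partition by acceptance: {A,B,C,D,E,G} | {F}.
On input x, block {A,B,C,D,E,G} splits into {B,D,E,G} and {A,C}.
Refine {B,D,E,G} on symbol y: members go to different blocks, giving {B,D,G} and {E}.
Refine {B,D,G} on symbol x: members go to different blocks, giving {D,G} and {B}.
Split {A,C} by δ(·,y) → {A} and {C}.
No further refinement is possible. Final partition (6 blocks): {D,G} | {F} | {A} | {E} | {B} | {C}.
G and D lie in the same block of the stable partition, so they are equivalent — no string distinguishes them.

No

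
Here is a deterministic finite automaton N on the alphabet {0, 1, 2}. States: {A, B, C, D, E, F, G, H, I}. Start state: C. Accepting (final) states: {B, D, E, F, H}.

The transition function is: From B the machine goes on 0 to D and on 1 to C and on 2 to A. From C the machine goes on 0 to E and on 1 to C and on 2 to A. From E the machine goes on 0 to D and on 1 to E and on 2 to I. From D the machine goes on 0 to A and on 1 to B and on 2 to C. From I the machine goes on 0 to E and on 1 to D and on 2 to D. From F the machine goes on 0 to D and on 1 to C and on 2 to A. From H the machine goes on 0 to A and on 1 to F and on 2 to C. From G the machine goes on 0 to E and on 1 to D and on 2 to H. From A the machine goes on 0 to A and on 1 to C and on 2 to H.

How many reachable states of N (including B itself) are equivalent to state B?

2

States {G} cannot be reached from the start state, so discard them.
Start with accepting vs non-accepting: {B,D,E,F,H} | {A,C,I}.
Split {B,D,E,F,H} by δ(·,0) → {B,E,F} and {D,H}.
Refine {B,E,F} on symbol 1: members go to different blocks, giving {B,F} and {E}.
Split {A,C,I} by δ(·,0) → {C,I} and {A}.
On input 1, block {C,I} splits into {C} and {I}.
The partition is now stable with 6 blocks: {B,F} | {C} | {D,H} | {E} | {A} | {I}.
State B belongs to the block {B,F}, which has 2 states.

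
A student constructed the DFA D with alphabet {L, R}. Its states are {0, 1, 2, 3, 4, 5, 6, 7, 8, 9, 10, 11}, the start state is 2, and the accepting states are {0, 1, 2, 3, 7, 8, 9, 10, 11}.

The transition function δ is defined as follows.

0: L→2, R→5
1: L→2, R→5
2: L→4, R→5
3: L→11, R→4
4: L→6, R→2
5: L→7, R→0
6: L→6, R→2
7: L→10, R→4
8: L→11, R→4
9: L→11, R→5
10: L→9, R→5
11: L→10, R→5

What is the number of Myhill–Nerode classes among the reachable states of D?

6

First remove the unreachable states {1,3,8}; 9 states remain.
Initial partition by acceptance: {0,2,7,9,10,11} | {4,5,6}.
On input L, block {0,2,7,9,10,11} splits into {0,7,9,10,11} and {2}.
On input L, block {0,7,9,10,11} splits into {7,9,10,11} and {0}.
Refine {4,5,6} on symbol L: members go to different blocks, giving {4,6} and {5}.
On input R, block {7,9,10,11} splits into {9,10,11} and {7}.
Stable partition: {9,10,11} | {4,6} | {2} | {0} | {5} | {7} — 6 equivalence classes.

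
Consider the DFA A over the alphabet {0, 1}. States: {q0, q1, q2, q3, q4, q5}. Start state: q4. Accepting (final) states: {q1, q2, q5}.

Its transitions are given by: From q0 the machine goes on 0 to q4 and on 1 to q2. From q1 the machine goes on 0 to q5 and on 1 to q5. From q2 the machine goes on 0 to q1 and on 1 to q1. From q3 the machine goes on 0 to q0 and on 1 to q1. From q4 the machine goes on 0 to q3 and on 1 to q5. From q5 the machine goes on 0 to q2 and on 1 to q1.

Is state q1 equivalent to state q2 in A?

Yes

Every state is reachable, so we keep all 6.
P0 = {q1,q2,q5} | {q0,q3,q4}.
Stable partition: {q1,q2,q5} | {q0,q3,q4} — 2 equivalence classes.
q1 and q2 lie in the same block of the stable partition, so they are equivalent — no string distinguishes them.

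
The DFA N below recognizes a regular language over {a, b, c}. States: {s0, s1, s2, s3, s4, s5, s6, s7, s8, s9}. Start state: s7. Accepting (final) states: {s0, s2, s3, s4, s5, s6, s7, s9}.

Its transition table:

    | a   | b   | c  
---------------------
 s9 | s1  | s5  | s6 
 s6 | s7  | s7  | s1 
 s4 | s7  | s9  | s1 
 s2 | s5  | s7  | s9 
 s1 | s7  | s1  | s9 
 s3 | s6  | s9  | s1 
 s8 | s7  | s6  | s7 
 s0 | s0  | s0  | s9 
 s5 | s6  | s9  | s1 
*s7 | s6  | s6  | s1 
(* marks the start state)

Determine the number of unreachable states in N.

BFS from s7 reaches {s1, s5, s6, s7, s9}; the 5 state(s) s0, s2, s3, s4, s8 are never visited.

5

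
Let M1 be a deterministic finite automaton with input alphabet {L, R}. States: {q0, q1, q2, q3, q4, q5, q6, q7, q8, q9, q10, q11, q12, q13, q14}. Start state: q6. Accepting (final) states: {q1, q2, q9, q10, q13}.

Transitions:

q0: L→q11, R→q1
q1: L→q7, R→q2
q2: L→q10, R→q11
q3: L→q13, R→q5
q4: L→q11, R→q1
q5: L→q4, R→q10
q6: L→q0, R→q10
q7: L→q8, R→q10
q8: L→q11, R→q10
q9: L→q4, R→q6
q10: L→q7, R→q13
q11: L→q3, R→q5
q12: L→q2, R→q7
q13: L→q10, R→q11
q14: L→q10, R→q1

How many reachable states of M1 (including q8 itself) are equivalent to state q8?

3

First remove the unreachable states {q9,q12,q14}; 12 states remain.
Initial partition by acceptance: {q1,q2,q10,q13} | {q0,q3,q4,q5,q6,q7,q8,q11}.
Split {q1,q2,q10,q13} by δ(·,L) → {q1,q10} and {q2,q13}.
On input L, block {q0,q3,q4,q5,q6,q7,q8,q11} splits into {q0,q4,q5,q6,q7,q8,q11} and {q3}.
Split {q0,q4,q5,q6,q7,q8,q11} by δ(·,L) → {q0,q4,q5,q6,q7,q8} and {q11}.
On input L, block {q0,q4,q5,q6,q7,q8} splits into {q0,q4,q8} and {q5,q6,q7}.
Stable partition: {q1,q10} | {q0,q4,q8} | {q2,q13} | {q3} | {q11} | {q5,q6,q7} — 6 equivalence classes.
The equivalence class containing q8 is {q0,q4,q8}, of size 3.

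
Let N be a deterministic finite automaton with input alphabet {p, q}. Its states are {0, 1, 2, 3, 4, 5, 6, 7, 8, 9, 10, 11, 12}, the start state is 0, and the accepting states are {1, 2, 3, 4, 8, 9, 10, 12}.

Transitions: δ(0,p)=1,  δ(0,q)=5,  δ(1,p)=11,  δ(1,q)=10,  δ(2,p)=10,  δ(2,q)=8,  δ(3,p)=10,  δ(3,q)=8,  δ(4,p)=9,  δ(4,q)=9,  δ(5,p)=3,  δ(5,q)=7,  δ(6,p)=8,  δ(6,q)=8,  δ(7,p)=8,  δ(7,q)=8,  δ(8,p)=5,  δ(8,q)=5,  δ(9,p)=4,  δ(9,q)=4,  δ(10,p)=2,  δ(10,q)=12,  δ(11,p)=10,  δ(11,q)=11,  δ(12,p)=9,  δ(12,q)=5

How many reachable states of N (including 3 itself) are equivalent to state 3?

First remove the unreachable states {6}; 12 states remain.
Start with accepting vs non-accepting: {1,2,3,4,8,9,10,12} | {0,5,7,11}.
Split {1,2,3,4,8,9,10,12} by δ(·,p) → {2,3,4,9,10,12} and {1,8}.
Refine {2,3,4,9,10,12} on symbol q: members go to different blocks, giving {4,9,10} and {2,3} and {12}.
Split {4,9,10} by δ(·,p) → {4,9} and {10}.
Split {0,5,7,11} by δ(·,p) → {0,7} and {5} and {11}.
Refine {0,7} on symbol q: members go to different blocks, giving {0} and {7}.
Split {1,8} by δ(·,p) → {1} and {8}.
The partition is now stable with 10 blocks: {4,9} | {0} | {1} | {2,3} | {12} | {10} | {5} | {11} | {7} | {8}.
The equivalence class containing 3 is {2,3}, of size 2.

2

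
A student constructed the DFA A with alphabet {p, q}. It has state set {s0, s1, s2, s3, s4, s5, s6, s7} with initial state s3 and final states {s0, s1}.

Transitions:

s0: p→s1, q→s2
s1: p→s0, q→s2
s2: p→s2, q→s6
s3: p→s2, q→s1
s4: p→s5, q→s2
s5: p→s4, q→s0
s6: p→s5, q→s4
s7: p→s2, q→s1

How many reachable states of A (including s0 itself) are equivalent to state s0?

2

First remove the unreachable states {s7}; 7 states remain.
Start with accepting vs non-accepting: {s0,s1} | {s2,s3,s4,s5,s6}.
Refine {s2,s3,s4,s5,s6} on symbol q: members go to different blocks, giving {s2,s4,s6} and {s3,s5}.
Refine {s2,s4,s6} on symbol p: members go to different blocks, giving {s4,s6} and {s2}.
On input q, block {s4,s6} splits into {s4} and {s6}.
On input p, block {s3,s5} splits into {s3} and {s5}.
Stable partition: {s0,s1} | {s4} | {s3} | {s2} | {s6} | {s5} — 6 equivalence classes.
State s0 belongs to the block {s0,s1}, which has 2 states.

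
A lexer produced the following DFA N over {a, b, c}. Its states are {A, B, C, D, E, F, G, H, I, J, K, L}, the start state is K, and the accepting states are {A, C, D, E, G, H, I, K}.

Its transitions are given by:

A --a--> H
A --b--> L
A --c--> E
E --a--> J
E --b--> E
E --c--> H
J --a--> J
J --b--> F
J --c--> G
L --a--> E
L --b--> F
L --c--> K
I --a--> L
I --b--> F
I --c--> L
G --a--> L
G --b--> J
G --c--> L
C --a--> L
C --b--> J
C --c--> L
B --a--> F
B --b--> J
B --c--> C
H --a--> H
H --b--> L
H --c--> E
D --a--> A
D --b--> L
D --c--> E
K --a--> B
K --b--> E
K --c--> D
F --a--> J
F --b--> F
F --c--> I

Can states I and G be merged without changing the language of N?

Yes

Start with accepting vs non-accepting: {A,C,D,E,G,H,I,K} | {B,F,J,L}.
Split {A,C,D,E,G,H,I,K} by δ(·,a) → {C,E,G,I,K} and {A,D,H}.
Refine {C,E,G,I,K} on symbol b: members go to different blocks, giving {C,G,I} and {E,K}.
Split {B,F,J,L} by δ(·,a) → {B,F,J} and {L}.
Stable partition: {C,G,I} | {B,F,J} | {A,D,H} | {E,K} | {L} — 5 equivalence classes.
I and G lie in the same block of the stable partition, so they are equivalent — no string distinguishes them.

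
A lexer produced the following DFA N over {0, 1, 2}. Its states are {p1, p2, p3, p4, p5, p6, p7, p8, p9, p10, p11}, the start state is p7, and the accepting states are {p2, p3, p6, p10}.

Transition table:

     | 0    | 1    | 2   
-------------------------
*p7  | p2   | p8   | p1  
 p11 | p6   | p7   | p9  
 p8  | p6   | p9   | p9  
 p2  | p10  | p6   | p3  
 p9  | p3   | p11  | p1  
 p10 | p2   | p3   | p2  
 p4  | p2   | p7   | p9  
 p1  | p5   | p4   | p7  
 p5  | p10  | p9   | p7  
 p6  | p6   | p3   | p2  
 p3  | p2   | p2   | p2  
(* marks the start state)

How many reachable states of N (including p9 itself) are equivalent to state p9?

2

Initial partition by acceptance: {p2,p3,p6,p10} | {p1,p4,p5,p7,p8,p9,p11}.
Split {p1,p4,p5,p7,p8,p9,p11} by δ(·,0) → {p4,p5,p7,p8,p9,p11} and {p1}.
On input 2, block {p4,p5,p7,p8,p9,p11} splits into {p4,p5,p8,p11} and {p7,p9}.
The partition is now stable with 4 blocks: {p2,p3,p6,p10} | {p4,p5,p8,p11} | {p1} | {p7,p9}.
State p9 belongs to the block {p7,p9}, which has 2 states.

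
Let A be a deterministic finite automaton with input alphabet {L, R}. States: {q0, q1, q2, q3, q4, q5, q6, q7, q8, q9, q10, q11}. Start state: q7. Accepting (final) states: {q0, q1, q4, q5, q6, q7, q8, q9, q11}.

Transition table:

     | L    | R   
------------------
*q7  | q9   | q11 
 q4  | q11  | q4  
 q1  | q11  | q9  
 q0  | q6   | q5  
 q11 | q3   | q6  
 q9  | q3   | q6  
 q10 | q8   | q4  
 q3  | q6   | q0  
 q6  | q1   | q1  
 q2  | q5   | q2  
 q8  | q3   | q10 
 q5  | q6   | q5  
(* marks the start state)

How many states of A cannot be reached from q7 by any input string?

4

No path from q7 leads to q2, q4, q8, q10; the other 8 states are all reachable.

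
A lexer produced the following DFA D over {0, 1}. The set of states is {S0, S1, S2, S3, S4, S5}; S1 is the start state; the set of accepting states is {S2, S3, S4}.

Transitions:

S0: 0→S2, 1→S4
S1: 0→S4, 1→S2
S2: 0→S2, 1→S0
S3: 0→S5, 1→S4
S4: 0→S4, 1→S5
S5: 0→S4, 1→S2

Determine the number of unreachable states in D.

1

No path from S1 leads to S3; the other 5 states are all reachable.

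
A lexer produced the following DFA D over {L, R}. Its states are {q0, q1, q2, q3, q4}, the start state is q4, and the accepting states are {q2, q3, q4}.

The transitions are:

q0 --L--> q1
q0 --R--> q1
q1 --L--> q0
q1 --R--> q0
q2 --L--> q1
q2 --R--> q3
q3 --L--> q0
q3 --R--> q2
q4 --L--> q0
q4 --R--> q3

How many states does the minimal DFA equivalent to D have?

P0 = {q2,q3,q4} | {q0,q1}.
The partition is now stable with 2 blocks: {q2,q3,q4} | {q0,q1}.

2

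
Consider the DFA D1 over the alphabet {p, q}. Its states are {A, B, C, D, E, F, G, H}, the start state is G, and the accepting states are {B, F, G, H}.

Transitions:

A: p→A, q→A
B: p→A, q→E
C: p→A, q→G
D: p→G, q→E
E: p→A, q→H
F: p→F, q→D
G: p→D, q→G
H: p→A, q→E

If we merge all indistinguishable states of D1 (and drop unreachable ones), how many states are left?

5

Reachable states from the start: {A,D,E,G,H}. Unreachable: {B,C,F} — drop them.
Start with accepting vs non-accepting: {G,H} | {A,D,E}.
Split {G,H} by δ(·,q) → {G} and {H}.
Refine {A,D,E} on symbol p: members go to different blocks, giving {A,E} and {D}.
Split {A,E} by δ(·,q) → {A} and {E}.
The partition is now stable with 5 blocks: {G} | {A} | {H} | {D} | {E}.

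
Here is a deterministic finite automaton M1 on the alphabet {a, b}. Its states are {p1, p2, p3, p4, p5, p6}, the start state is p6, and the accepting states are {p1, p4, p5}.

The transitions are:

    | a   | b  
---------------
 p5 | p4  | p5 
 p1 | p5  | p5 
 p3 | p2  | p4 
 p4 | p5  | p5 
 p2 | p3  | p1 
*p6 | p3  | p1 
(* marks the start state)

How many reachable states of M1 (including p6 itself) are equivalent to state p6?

3

Initial partition by acceptance: {p1,p4,p5} | {p2,p3,p6}.
Stable partition: {p1,p4,p5} | {p2,p3,p6} — 2 equivalence classes.
State p6 belongs to the block {p2,p3,p6}, which has 3 states.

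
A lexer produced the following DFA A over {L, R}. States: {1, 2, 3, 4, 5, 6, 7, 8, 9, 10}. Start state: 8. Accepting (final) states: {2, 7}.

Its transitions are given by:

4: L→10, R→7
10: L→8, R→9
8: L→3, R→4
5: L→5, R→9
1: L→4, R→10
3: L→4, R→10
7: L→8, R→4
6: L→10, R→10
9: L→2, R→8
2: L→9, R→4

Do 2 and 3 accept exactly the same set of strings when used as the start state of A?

Reachable states from the start: {2,3,4,7,8,9,10}. Unreachable: {1,5,6} — drop them.
P0 = {2,7} | {3,4,8,9,10}.
Refine {3,4,8,9,10} on symbol L: members go to different blocks, giving {3,4,8,10} and {9}.
On input L, block {2,7} splits into {2} and {7}.
Refine {3,4,8,10} on symbol R: members go to different blocks, giving {3,8} and {4} and {10}.
On input L, block {3,8} splits into {3} and {8}.
Stable partition: {2} | {3} | {9} | {7} | {4} | {10} | {8} — 7 equivalence classes.
2 and 3 end up in different blocks, so they are distinguishable. For instance, the string 'ε' is accepted from only 2.

No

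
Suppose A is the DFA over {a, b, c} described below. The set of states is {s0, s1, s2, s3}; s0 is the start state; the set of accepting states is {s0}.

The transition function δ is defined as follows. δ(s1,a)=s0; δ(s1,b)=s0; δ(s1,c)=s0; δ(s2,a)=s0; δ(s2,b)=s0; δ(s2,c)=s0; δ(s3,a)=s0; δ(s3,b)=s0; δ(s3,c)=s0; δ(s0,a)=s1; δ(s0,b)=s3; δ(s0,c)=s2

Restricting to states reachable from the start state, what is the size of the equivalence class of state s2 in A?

3

Every state is reachable, so we keep all 4.
Start with accepting vs non-accepting: {s0} | {s1,s2,s3}.
The partition is now stable with 2 blocks: {s0} | {s1,s2,s3}.
State s2 belongs to the block {s1,s2,s3}, which has 3 states.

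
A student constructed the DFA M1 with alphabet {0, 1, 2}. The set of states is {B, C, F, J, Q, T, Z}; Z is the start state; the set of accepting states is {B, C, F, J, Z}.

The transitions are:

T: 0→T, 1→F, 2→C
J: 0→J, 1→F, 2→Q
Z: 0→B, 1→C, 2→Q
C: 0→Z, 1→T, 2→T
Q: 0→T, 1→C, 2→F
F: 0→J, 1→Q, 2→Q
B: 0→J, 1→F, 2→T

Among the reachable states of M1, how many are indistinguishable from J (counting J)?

3

All states are reachable from the start state.
P0 = {B,C,F,J,Z} | {Q,T}.
Refine {B,C,F,J,Z} on symbol 1: members go to different blocks, giving {B,J,Z} and {C,F}.
The partition is now stable with 3 blocks: {B,J,Z} | {Q,T} | {C,F}.
The equivalence class containing J is {B,J,Z}, of size 3.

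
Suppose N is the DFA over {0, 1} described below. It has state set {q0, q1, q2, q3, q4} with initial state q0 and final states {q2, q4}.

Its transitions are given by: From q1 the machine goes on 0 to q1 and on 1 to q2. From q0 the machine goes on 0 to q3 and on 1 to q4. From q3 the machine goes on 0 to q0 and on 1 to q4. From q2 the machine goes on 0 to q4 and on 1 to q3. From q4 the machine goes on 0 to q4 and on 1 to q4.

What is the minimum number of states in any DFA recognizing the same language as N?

2

States {q1,q2} cannot be reached from the start state, so discard them.
P0 = {q4} | {q0,q3}.
The partition is now stable with 2 blocks: {q4} | {q0,q3}.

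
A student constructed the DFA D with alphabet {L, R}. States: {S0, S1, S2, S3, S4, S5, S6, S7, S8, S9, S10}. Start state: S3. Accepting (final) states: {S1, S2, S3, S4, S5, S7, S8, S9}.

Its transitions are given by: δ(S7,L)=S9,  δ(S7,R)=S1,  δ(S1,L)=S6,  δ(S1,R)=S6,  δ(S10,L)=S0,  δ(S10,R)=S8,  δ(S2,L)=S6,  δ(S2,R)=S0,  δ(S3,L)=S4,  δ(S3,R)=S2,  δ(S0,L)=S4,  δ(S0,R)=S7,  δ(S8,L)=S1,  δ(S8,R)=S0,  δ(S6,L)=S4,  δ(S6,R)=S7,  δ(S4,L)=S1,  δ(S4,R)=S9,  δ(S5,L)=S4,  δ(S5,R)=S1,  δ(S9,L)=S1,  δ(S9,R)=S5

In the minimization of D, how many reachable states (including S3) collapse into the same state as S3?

Reachable states from the start: {S0,S1,S2,S3,S4,S5,S6,S7,S9}. Unreachable: {S8,S10} — drop them.
P0 = {S1,S2,S3,S4,S5,S7,S9} | {S0,S6}.
Refine {S1,S2,S3,S4,S5,S7,S9} on symbol L: members go to different blocks, giving {S3,S4,S5,S7,S9} and {S1,S2}.
Split {S3,S4,S5,S7,S9} by δ(·,L) → {S3,S5,S7} and {S4,S9}.
Split {S4,S9} by δ(·,R) → {S4} and {S9}.
Refine {S3,S5,S7} on symbol L: members go to different blocks, giving {S3,S5} and {S7}.
Stable partition: {S3,S5} | {S0,S6} | {S1,S2} | {S4} | {S9} | {S7} — 6 equivalence classes.
The equivalence class containing S3 is {S3,S5}, of size 2.

2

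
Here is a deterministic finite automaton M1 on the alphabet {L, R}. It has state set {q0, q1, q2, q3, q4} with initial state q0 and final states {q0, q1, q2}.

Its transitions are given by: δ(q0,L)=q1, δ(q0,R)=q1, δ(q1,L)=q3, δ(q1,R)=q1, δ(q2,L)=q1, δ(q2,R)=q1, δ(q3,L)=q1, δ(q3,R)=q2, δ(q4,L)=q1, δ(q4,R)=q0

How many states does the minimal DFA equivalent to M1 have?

States {q4} cannot be reached from the start state, so discard them.
P0 = {q0,q1,q2} | {q3}.
On input L, block {q0,q1,q2} splits into {q0,q2} and {q1}.
The partition is now stable with 3 blocks: {q0,q2} | {q3} | {q1}.

3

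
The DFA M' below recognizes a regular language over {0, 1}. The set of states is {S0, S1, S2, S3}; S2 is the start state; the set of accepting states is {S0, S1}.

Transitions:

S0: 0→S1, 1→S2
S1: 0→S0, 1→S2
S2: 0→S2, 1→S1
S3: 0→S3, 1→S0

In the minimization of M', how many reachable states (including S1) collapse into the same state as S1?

2

States {S3} cannot be reached from the start state, so discard them.
Start with accepting vs non-accepting: {S0,S1} | {S2}.
The partition is now stable with 2 blocks: {S0,S1} | {S2}.
State S1 belongs to the block {S0,S1}, which has 2 states.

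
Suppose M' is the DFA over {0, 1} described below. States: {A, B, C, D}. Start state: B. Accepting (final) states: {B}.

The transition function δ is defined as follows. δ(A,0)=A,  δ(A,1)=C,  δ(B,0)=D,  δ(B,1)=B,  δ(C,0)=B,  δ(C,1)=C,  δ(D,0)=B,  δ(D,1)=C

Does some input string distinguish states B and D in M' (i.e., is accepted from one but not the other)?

Yes

Reachable states from the start: {B,C,D}. Unreachable: {A} — drop them.
Initial partition by acceptance: {B} | {C,D}.
Stable partition: {B} | {C,D} — 2 equivalence classes.
B and D end up in different blocks, so they are distinguishable. For instance, the string 'ε' is accepted from only B.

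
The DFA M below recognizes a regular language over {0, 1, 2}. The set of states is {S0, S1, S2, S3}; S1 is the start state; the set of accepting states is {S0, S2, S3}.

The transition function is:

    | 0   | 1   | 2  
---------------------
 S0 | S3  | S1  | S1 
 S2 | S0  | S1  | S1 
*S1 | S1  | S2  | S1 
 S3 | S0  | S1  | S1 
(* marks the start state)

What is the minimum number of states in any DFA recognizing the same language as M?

2

Every state is reachable, so we keep all 4.
Initial partition by acceptance: {S0,S2,S3} | {S1}.
The partition is now stable with 2 blocks: {S0,S2,S3} | {S1}.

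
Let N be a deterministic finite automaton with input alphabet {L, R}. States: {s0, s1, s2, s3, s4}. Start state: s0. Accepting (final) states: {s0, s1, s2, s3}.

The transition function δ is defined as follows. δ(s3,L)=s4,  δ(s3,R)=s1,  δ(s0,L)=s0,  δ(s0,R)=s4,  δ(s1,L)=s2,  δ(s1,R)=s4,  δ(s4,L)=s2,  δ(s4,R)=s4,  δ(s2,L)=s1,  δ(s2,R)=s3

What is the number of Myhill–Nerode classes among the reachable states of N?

All states are reachable from the start state.
Initial partition by acceptance: {s0,s1,s2,s3} | {s4}.
Refine {s0,s1,s2,s3} on symbol L: members go to different blocks, giving {s0,s1,s2} and {s3}.
Split {s0,s1,s2} by δ(·,R) → {s0,s1} and {s2}.
On input L, block {s0,s1} splits into {s0} and {s1}.
The partition is now stable with 5 blocks: {s0} | {s4} | {s3} | {s2} | {s1}.

5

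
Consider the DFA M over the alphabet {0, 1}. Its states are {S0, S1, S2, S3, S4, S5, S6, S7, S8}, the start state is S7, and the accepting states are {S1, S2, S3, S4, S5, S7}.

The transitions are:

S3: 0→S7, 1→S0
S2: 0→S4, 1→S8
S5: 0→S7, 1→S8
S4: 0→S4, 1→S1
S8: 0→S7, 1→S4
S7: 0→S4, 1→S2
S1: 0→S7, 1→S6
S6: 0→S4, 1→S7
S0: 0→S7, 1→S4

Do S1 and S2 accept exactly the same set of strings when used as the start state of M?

Yes

First remove the unreachable states {S0,S3,S5}; 6 states remain.
Initial partition by acceptance: {S1,S2,S4,S7} | {S6,S8}.
Split {S1,S2,S4,S7} by δ(·,1) → {S1,S2} and {S4,S7}.
No further refinement is possible. Final partition (3 blocks): {S1,S2} | {S6,S8} | {S4,S7}.
S1 and S2 lie in the same block of the stable partition, so they are equivalent — no string distinguishes them.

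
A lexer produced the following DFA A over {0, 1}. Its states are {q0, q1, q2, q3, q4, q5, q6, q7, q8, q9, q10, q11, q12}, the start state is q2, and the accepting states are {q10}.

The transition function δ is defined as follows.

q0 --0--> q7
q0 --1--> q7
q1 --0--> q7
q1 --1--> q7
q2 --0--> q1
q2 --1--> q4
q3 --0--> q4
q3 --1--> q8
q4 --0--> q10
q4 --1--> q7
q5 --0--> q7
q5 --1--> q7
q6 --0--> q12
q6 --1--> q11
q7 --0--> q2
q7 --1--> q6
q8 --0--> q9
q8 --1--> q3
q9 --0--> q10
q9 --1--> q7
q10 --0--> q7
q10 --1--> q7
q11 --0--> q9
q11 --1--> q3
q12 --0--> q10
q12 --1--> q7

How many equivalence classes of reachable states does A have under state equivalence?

6

First remove the unreachable states {q0,q5}; 11 states remain.
P0 = {q10} | {q1,q2,q3,q4,q6,q7,q8,q9,q11,q12}.
Split {q1,q2,q3,q4,q6,q7,q8,q9,q11,q12} by δ(·,0) → {q1,q2,q3,q6,q7,q8,q11} and {q4,q9,q12}.
Split {q1,q2,q3,q6,q7,q8,q11} by δ(·,0) → {q3,q6,q8,q11} and {q1,q2,q7}.
On input 1, block {q1,q2,q7} splits into {q1} and {q2} and {q7}.
Stable partition: {q10} | {q3,q6,q8,q11} | {q4,q9,q12} | {q1} | {q2} | {q7} — 6 equivalence classes.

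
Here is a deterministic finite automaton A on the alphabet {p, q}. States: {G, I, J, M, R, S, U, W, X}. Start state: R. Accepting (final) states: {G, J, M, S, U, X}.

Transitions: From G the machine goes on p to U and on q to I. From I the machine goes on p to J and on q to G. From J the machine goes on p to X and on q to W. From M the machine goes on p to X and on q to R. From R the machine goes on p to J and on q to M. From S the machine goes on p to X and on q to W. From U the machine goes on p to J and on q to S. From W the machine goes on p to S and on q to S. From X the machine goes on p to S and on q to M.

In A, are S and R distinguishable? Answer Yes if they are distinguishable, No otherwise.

Yes

Reachable states from the start: {J,M,R,S,W,X}. Unreachable: {G,I,U} — drop them.
Initial partition by acceptance: {J,M,S,X} | {R,W}.
Refine {J,M,S,X} on symbol q: members go to different blocks, giving {J,M,S} and {X}.
No further refinement is possible. Final partition (3 blocks): {J,M,S} | {R,W} | {X}.
S and R end up in different blocks, so they are distinguishable. For instance, the string 'ε' is accepted from only S.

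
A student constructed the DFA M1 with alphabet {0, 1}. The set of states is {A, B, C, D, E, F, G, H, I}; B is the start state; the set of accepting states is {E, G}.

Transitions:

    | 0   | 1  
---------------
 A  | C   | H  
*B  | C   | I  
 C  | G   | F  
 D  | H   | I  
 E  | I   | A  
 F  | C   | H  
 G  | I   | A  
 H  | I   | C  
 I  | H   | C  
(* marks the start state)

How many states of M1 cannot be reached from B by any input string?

2

BFS from B reaches {A, B, C, F, G, H, I}; the 2 state(s) D, E are never visited.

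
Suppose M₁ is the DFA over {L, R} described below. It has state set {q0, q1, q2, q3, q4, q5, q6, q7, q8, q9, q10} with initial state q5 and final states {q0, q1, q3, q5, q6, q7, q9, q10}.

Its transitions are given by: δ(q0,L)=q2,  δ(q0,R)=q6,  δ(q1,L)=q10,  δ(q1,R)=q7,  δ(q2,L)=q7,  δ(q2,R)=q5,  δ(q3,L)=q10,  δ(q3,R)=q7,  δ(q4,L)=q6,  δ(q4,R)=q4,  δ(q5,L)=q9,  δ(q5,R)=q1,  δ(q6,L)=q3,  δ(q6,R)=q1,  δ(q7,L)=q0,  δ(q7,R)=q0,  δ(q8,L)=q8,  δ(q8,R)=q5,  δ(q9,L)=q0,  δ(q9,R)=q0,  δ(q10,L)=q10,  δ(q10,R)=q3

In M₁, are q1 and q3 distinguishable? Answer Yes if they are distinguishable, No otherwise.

Reachable states from the start: {q0,q1,q2,q3,q5,q6,q7,q9,q10}. Unreachable: {q4,q8} — drop them.
P0 = {q0,q1,q3,q5,q6,q7,q9,q10} | {q2}.
On input L, block {q0,q1,q3,q5,q6,q7,q9,q10} splits into {q1,q3,q5,q6,q7,q9,q10} and {q0}.
Refine {q1,q3,q5,q6,q7,q9,q10} on symbol L: members go to different blocks, giving {q1,q3,q5,q6,q10} and {q7,q9}.
Refine {q1,q3,q5,q6,q10} on symbol L: members go to different blocks, giving {q1,q3,q6,q10} and {q5}.
On input R, block {q1,q3,q6,q10} splits into {q1,q3} and {q6,q10}.
Split {q6,q10} by δ(·,L) → {q6} and {q10}.
The partition is now stable with 7 blocks: {q1,q3} | {q2} | {q0} | {q7,q9} | {q5} | {q6} | {q10}.
q1 and q3 lie in the same block of the stable partition, so they are equivalent — no string distinguishes them.

No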